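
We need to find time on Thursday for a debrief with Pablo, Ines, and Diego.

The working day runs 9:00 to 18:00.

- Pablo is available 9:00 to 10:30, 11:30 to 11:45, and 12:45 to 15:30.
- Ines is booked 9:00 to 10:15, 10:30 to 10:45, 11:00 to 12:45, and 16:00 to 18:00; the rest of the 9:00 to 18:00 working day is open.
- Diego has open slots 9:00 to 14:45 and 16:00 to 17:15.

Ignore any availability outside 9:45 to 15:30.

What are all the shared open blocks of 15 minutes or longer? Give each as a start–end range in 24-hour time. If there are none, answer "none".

10:15–10:30, 12:45–14:45

Ines free within 09:00–18:00: 10:15–10:30, 10:45–11:00, 12:45–16:00.
Pablo ∩ Ines: 10:15–10:30, 12:45–15:30.
Pablo ∩ Ines ∩ Diego: 10:15–10:30, 12:45–14:45.
Restricted to 09:45–15:30: 10:15–10:30, 12:45–14:45.
Windows ≥ 15 min: 10:15–10:30, 12:45–14:45.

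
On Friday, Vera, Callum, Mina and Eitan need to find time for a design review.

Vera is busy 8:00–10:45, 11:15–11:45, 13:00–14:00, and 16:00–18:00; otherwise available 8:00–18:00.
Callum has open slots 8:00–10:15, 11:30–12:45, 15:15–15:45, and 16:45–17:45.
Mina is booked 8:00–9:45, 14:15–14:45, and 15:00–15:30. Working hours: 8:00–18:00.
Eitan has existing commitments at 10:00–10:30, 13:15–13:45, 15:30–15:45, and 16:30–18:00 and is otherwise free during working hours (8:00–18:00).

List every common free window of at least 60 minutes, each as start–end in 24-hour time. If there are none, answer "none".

11:45–12:45

Vera free within 08:00–18:00: 10:45–11:15, 11:45–13:00, 14:00–16:00.
Mina free within 08:00–18:00: 09:45–14:15, 14:45–15:00, 15:30–18:00.
Eitan free within 08:00–18:00: 08:00–10:00, 10:30–13:15, 13:45–15:30, 15:45–16:30.
Vera ∩ Callum: 11:45–12:45, 15:15–15:45.
Vera ∩ Callum ∩ Mina: 11:45–12:45, 15:30–15:45.
Vera ∩ Callum ∩ Mina ∩ Eitan: 11:45–12:45.
Windows ≥ 60 min: 11:45–12:45.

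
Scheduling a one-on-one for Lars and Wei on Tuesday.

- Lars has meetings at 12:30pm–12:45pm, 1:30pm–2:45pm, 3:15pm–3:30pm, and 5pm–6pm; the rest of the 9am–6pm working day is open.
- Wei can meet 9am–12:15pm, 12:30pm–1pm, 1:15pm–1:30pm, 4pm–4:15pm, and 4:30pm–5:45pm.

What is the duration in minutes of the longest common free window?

195 minutes

Lars free within 09:00–18:00: 09:00–12:30, 12:45–13:30, 14:45–15:15, 15:30–17:00.
Lars ∩ Wei: 09:00–12:15, 12:45–13:00, 13:15–13:30, 16:00–16:15, 16:30–17:00.
Common window lengths: 195, 15, 15, 15, 30 min; longest is 195.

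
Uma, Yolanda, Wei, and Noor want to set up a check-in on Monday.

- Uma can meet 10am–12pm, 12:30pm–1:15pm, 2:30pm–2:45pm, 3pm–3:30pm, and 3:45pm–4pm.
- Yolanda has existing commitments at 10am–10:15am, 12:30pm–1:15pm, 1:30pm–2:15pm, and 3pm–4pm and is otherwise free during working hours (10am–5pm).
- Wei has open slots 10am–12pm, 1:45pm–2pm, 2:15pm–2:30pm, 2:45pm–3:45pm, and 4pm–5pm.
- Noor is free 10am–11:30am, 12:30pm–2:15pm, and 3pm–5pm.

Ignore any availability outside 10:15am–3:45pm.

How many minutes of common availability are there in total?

75 minutes

Yolanda free within 10:00–17:00: 10:15–12:30, 13:15–13:30, 14:15–15:00, 16:00–17:00.
Uma ∩ Yolanda: 10:15–12:00, 14:30–14:45.
Uma ∩ Yolanda ∩ Wei: 10:15–12:00.
Uma ∩ Yolanda ∩ Wei ∩ Noor: 10:15–11:30.
Restricted to 10:15–15:45: 10:15–11:30.
Total common minutes: 75.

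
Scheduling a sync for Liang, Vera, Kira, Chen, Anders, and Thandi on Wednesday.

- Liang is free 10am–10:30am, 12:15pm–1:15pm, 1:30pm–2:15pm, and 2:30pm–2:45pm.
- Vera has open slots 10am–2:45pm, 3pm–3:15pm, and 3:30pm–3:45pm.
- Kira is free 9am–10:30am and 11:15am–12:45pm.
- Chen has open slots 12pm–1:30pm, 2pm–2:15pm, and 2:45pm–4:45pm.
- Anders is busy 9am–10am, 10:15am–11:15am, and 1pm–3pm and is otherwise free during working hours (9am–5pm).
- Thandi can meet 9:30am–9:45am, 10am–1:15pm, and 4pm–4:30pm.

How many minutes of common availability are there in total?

Anders free within 09:00–17:00: 10:00–10:15, 11:15–13:00, 15:00–17:00.
Liang ∩ Vera: 10:00–10:30, 12:15–13:15, 13:30–14:15, 14:30–14:45.
Liang ∩ Vera ∩ Kira: 10:00–10:30, 12:15–12:45.
Liang ∩ Vera ∩ Kira ∩ Chen: 12:15–12:45.
Liang ∩ Vera ∩ Kira ∩ Chen ∩ Anders: 12:15–12:45.
Liang ∩ Vera ∩ Kira ∩ Chen ∩ Anders ∩ Thandi: 12:15–12:45.
Total common minutes: 30.

30 minutes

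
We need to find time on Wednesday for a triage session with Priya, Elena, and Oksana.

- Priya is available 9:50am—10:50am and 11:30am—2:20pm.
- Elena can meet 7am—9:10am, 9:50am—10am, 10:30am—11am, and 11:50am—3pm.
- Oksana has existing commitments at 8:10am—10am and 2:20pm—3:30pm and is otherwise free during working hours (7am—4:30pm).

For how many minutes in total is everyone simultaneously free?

Oksana free within 07:00–16:30: 07:00–08:10, 10:00–14:20, 15:30–16:30.
Priya ∩ Elena: 09:50–10:00, 10:30–10:50, 11:50–14:20.
Priya ∩ Elena ∩ Oksana: 10:30–10:50, 11:50–14:20.
Total common minutes: 20 + 150 = 170.

170 minutes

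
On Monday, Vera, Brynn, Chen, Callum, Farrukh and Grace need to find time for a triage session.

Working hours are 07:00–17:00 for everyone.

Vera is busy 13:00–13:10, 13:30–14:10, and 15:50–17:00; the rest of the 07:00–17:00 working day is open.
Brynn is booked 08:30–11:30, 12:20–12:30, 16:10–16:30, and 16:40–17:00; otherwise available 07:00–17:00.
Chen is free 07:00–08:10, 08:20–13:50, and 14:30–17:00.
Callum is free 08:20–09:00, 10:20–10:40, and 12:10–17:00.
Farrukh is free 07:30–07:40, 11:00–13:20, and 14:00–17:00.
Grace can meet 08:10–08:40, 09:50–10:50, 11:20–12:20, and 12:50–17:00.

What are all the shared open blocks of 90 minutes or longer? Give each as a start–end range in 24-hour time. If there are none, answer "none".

Vera free within 07:00–17:00: 07:00–13:00, 13:10–13:30, 14:10–15:50.
Brynn free within 07:00–17:00: 07:00–08:30, 11:30–12:20, 12:30–16:10, 16:30–16:40.
Vera ∩ Brynn: 07:00–08:30, 11:30–12:20, 12:30–13:00, 13:10–13:30, 14:10–15:50.
Vera ∩ Brynn ∩ Chen: 07:00–08:10, 08:20–08:30, 11:30–12:20, 12:30–13:00, 13:10–13:30, 14:30–15:50.
Vera ∩ Brynn ∩ Chen ∩ Callum: 08:20–08:30, 12:10–12:20, 12:30–13:00, 13:10–13:30, 14:30–15:50.
Vera ∩ Brynn ∩ Chen ∩ Callum ∩ Farrukh: 12:10–12:20, 12:30–13:00, 13:10–13:20, 14:30–15:50.
Vera ∩ Brynn ∩ Chen ∩ Callum ∩ Farrukh ∩ Grace: 12:10–12:20, 12:50–13:00, 13:10–13:20, 14:30–15:50.
Windows ≥ 90 min: (none).

none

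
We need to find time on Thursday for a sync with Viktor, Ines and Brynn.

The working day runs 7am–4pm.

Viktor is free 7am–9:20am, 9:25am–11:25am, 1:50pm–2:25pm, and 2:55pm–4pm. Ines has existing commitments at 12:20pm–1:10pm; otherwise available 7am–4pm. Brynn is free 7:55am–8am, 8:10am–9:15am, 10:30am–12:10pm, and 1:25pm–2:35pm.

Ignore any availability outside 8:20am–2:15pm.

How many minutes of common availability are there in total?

135 minutes

Ines free within 07:00–16:00: 07:00–12:20, 13:10–16:00.
Viktor ∩ Ines: 07:00–09:20, 09:25–11:25, 13:50–14:25, 14:55–16:00.
Viktor ∩ Ines ∩ Brynn: 07:55–08:00, 08:10–09:15, 10:30–11:25, 13:50–14:25.
Restricted to 08:20–14:15: 08:20–09:15, 10:30–11:25, 13:50–14:15.
Total common minutes: 55 + 55 + 25 = 135.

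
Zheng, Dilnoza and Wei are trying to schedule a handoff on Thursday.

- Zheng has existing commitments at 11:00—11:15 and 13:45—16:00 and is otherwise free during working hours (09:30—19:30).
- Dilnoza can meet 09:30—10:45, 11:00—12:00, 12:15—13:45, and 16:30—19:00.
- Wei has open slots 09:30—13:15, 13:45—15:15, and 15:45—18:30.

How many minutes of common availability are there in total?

300 minutes

Zheng free within 09:30–19:30: 09:30–11:00, 11:15–13:45, 16:00–19:30.
Zheng ∩ Dilnoza: 09:30–10:45, 11:15–12:00, 12:15–13:45, 16:30–19:00.
Zheng ∩ Dilnoza ∩ Wei: 09:30–10:45, 11:15–12:00, 12:15–13:15, 16:30–18:30.
Total common minutes: 75 + 45 + 60 + 120 = 300.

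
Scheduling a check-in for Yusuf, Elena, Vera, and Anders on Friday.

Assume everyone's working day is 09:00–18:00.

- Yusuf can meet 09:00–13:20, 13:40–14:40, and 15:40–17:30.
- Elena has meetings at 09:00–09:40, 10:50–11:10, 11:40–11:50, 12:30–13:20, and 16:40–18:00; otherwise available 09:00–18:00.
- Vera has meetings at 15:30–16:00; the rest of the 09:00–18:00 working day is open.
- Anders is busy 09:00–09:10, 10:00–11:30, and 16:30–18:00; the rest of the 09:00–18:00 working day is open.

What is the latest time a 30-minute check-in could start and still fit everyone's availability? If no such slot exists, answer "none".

16:00

Elena free within 09:00–18:00: 09:40–10:50, 11:10–11:40, 11:50–12:30, 13:20–16:40.
Vera free within 09:00–18:00: 09:00–15:30, 16:00–18:00.
Anders free within 09:00–18:00: 09:10–10:00, 11:30–16:30.
Yusuf ∩ Elena: 09:40–10:50, 11:10–11:40, 11:50–12:30, 13:40–14:40, 15:40–16:40.
Yusuf ∩ Elena ∩ Vera: 09:40–10:50, 11:10–11:40, 11:50–12:30, 13:40–14:40, 16:00–16:40.
Yusuf ∩ Elena ∩ Vera ∩ Anders: 09:40–10:00, 11:30–11:40, 11:50–12:30, 13:40–14:40, 16:00–16:30.
Windows ≥ 30 min: 11:50–12:30, 13:40–14:40, 16:00–16:30.
Latest start in the last window 16:00–16:30 is 16:30 − 30 min = 16:00.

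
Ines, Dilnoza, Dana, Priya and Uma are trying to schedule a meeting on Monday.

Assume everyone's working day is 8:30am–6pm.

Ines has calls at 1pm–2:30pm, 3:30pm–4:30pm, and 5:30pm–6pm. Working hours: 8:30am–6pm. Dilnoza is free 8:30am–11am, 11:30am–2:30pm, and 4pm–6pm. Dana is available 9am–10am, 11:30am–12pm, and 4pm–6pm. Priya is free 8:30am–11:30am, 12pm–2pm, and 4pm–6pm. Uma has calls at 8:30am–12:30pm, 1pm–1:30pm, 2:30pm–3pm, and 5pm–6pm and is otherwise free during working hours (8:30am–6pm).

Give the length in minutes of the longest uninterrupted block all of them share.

30 minutes

Ines free within 08:30–18:00: 08:30–13:00, 14:30–15:30, 16:30–17:30.
Uma free within 08:30–18:00: 12:30–13:00, 13:30–14:30, 15:00–17:00.
Ines ∩ Dilnoza: 08:30–11:00, 11:30–13:00, 16:30–17:30.
Ines ∩ Dilnoza ∩ Dana: 09:00–10:00, 11:30–12:00, 16:30–17:30.
Ines ∩ Dilnoza ∩ Dana ∩ Priya: 09:00–10:00, 16:30–17:30.
Ines ∩ Dilnoza ∩ Dana ∩ Priya ∩ Uma: 16:30–17:00.
Single common window of 30 minutes.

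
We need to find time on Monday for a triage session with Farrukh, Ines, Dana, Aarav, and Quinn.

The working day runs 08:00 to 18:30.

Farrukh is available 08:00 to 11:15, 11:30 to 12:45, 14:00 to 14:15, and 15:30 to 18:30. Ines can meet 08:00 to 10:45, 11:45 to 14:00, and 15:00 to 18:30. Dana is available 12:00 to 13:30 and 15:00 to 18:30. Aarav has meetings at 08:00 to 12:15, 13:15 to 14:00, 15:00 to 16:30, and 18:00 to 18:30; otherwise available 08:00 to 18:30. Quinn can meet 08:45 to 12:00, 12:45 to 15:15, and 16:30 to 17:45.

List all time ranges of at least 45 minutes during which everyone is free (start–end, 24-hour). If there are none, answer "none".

16:30–17:45

Aarav free within 08:00–18:30: 12:15–13:15, 14:00–15:00, 16:30–18:00.
Farrukh ∩ Ines: 08:00–10:45, 11:45–12:45, 15:30–18:30.
Farrukh ∩ Ines ∩ Dana: 12:00–12:45, 15:30–18:30.
Farrukh ∩ Ines ∩ Dana ∩ Aarav: 12:15–12:45, 16:30–18:00.
Farrukh ∩ Ines ∩ Dana ∩ Aarav ∩ Quinn: 16:30–17:45.
Windows ≥ 45 min: 16:30–17:45.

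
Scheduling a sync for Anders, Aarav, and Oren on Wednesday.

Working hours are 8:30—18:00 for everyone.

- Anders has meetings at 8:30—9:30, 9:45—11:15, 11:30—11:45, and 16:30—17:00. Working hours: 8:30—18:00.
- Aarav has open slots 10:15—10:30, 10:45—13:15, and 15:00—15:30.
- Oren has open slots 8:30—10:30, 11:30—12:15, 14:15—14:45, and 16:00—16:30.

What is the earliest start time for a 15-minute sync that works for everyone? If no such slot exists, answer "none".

11:45

Anders free within 08:30–18:00: 09:30–09:45, 11:15–11:30, 11:45–16:30, 17:00–18:00.
Anders ∩ Aarav: 11:15–11:30, 11:45–13:15, 15:00–15:30.
Anders ∩ Aarav ∩ Oren: 11:45–12:15.
Windows ≥ 15 min: 11:45–12:15.
Earliest such window starts at 11:45.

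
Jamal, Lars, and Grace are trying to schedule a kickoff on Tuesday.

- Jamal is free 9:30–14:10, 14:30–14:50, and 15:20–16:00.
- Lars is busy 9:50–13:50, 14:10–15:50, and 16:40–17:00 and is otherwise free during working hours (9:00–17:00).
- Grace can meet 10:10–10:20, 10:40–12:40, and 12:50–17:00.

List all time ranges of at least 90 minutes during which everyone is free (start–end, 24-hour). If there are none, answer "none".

Lars free within 09:00–17:00: 09:00–09:50, 13:50–14:10, 15:50–16:40.
Jamal ∩ Lars: 09:30–09:50, 13:50–14:10, 15:50–16:00.
Jamal ∩ Lars ∩ Grace: 13:50–14:10, 15:50–16:00.
Windows ≥ 90 min: (none).

none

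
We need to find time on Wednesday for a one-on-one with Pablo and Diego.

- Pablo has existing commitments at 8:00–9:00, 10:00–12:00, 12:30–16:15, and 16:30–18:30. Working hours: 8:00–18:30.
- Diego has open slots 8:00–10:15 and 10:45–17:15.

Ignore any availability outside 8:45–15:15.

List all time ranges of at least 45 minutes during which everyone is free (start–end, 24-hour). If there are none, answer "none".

Pablo free within 08:00–18:30: 09:00–10:00, 12:00–12:30, 16:15–16:30.
Pablo ∩ Diego: 09:00–10:00, 12:00–12:30, 16:15–16:30.
Restricted to 08:45–15:15: 09:00–10:00, 12:00–12:30.
Windows ≥ 45 min: 09:00–10:00.

09:00–10:00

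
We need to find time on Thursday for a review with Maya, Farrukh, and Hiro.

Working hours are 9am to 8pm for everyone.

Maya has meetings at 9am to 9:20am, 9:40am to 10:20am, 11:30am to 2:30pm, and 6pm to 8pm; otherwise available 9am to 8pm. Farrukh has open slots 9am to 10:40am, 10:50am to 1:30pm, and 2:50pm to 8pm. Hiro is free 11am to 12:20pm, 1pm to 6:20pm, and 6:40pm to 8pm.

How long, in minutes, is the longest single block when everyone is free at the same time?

Maya free within 09:00–20:00: 09:20–09:40, 10:20–11:30, 14:30–18:00.
Maya ∩ Farrukh: 09:20–09:40, 10:20–10:40, 10:50–11:30, 14:50–18:00.
Maya ∩ Farrukh ∩ Hiro: 11:00–11:30, 14:50–18:00.
Common window lengths: 30, 190 min; longest is 190.

190 minutes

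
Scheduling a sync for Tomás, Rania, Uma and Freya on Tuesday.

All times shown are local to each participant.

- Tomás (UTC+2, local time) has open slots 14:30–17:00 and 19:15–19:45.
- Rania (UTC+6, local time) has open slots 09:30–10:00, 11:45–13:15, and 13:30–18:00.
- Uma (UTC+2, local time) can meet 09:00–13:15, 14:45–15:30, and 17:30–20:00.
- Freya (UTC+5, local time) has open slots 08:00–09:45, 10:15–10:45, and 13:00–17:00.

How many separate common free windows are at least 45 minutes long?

0

Tomás → UTC: 12:30–15:00, 17:15–17:45.
Rania → UTC: 03:30–04:00, 05:45–07:15, 07:30–12:00.
Uma → UTC: 07:00–11:15, 12:45–13:30, 15:30–18:00.
Freya → UTC: 03:00–04:45, 05:15–05:45, 08:00–12:00.
Tomás ∩ Rania: (none).
Tomás ∩ Rania ∩ Uma: (none).
Tomás ∩ Rania ∩ Uma ∩ Freya: (none).
Windows ≥ 45 min: (none).
That's 0 windows.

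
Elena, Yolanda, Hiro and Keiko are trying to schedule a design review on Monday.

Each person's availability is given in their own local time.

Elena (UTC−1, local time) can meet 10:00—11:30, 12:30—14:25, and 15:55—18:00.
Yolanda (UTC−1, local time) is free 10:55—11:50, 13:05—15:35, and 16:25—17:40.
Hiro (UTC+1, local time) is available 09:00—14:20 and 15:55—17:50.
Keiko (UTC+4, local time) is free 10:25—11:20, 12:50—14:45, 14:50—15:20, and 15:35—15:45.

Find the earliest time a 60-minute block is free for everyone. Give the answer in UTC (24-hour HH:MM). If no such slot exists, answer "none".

Elena → UTC: 11:00–12:30, 13:30–15:25, 16:55–19:00.
Yolanda → UTC: 11:55–12:50, 14:05–16:35, 17:25–18:40.
Hiro → UTC: 08:00–13:20, 14:55–16:50.
Keiko → UTC: 06:25–07:20, 08:50–10:45, 10:50–11:20, 11:35–11:45.
Elena ∩ Yolanda: 11:55–12:30, 14:05–15:25, 17:25–18:40.
Elena ∩ Yolanda ∩ Hiro: 11:55–12:30, 14:55–15:25.
Elena ∩ Yolanda ∩ Hiro ∩ Keiko: (none).
Windows ≥ 60 min: (none).

none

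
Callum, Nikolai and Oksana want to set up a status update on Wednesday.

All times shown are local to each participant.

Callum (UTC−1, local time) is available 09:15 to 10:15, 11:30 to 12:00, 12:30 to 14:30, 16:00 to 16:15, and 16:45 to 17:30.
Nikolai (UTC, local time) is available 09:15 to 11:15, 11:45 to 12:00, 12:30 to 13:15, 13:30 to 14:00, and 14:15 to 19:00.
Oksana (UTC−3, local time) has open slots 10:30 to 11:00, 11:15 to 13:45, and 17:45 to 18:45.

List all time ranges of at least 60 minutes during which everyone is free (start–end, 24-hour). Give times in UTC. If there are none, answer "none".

14:15–15:30

Callum → UTC: 10:15–11:15, 12:30–13:00, 13:30–15:30, 17:00–17:15, 17:45–18:30.
Nikolai → UTC: 09:15–11:15, 11:45–12:00, 12:30–13:15, 13:30–14:00, 14:15–19:00.
Oksana → UTC: 13:30–14:00, 14:15–16:45, 20:45–21:45.
Callum ∩ Nikolai: 10:15–11:15, 12:30–13:00, 13:30–14:00, 14:15–15:30, 17:00–17:15, 17:45–18:30.
Callum ∩ Nikolai ∩ Oksana: 13:30–14:00, 14:15–15:30.
Windows ≥ 60 min: 14:15–15:30.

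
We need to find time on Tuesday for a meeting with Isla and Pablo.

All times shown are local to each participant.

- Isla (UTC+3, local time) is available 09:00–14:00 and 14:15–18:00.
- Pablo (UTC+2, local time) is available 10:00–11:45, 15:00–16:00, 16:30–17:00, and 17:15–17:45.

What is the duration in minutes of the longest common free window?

105 minutes

Isla → UTC: 06:00–11:00, 11:15–15:00.
Pablo → UTC: 08:00–09:45, 13:00–14:00, 14:30–15:00, 15:15–15:45.
Isla ∩ Pablo: 08:00–09:45, 13:00–14:00, 14:30–15:00.
Common window lengths: 105, 60, 30 min; longest is 105.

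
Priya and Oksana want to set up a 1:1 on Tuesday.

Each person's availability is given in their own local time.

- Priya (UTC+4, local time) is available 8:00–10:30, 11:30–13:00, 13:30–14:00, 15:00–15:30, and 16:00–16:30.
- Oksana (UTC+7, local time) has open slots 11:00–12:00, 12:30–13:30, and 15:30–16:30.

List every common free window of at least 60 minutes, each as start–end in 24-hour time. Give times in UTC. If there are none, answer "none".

Priya → UTC: 04:00–06:30, 07:30–09:00, 09:30–10:00, 11:00–11:30, 12:00–12:30.
Oksana → UTC: 04:00–05:00, 05:30–06:30, 08:30–09:30.
Priya ∩ Oksana: 04:00–05:00, 05:30–06:30, 08:30–09:00.
Windows ≥ 60 min: 04:00–05:00, 05:30–06:30.

04:00–05:00, 05:30–06:30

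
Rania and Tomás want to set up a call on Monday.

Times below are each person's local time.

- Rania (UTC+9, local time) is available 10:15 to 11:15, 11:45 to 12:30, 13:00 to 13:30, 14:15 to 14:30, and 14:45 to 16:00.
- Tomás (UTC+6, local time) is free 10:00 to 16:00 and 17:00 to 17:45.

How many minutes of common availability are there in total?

120 minutes

Rania → UTC: 01:15–02:15, 02:45–03:30, 04:00–04:30, 05:15–05:30, 05:45–07:00.
Tomás → UTC: 04:00–10:00, 11:00–11:45.
Rania ∩ Tomás: 04:00–04:30, 05:15–05:30, 05:45–07:00.
Total common minutes: 30 + 15 + 75 = 120.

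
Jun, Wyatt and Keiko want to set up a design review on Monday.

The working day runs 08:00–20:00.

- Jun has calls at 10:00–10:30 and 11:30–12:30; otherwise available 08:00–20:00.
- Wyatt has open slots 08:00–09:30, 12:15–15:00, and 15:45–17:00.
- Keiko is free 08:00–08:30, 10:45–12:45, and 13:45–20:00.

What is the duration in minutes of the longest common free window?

75 minutes

Jun free within 08:00–20:00: 08:00–10:00, 10:30–11:30, 12:30–20:00.
Jun ∩ Wyatt: 08:00–09:30, 12:30–15:00, 15:45–17:00.
Jun ∩ Wyatt ∩ Keiko: 08:00–08:30, 12:30–12:45, 13:45–15:00, 15:45–17:00.
Common window lengths: 30, 15, 75, 75 min; longest is 75.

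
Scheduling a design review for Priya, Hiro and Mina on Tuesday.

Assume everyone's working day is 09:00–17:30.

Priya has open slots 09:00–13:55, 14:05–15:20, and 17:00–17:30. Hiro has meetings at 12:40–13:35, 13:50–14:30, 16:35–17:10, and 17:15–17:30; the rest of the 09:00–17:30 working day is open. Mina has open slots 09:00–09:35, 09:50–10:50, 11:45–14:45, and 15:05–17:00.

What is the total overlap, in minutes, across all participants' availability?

195 minutes

Hiro free within 09:00–17:30: 09:00–12:40, 13:35–13:50, 14:30–16:35, 17:10–17:15.
Priya ∩ Hiro: 09:00–12:40, 13:35–13:50, 14:30–15:20, 17:10–17:15.
Priya ∩ Hiro ∩ Mina: 09:00–09:35, 09:50–10:50, 11:45–12:40, 13:35–13:50, 14:30–14:45, 15:05–15:20.
Total common minutes: 35 + 60 + 55 + 15 + 15 + 15 = 195.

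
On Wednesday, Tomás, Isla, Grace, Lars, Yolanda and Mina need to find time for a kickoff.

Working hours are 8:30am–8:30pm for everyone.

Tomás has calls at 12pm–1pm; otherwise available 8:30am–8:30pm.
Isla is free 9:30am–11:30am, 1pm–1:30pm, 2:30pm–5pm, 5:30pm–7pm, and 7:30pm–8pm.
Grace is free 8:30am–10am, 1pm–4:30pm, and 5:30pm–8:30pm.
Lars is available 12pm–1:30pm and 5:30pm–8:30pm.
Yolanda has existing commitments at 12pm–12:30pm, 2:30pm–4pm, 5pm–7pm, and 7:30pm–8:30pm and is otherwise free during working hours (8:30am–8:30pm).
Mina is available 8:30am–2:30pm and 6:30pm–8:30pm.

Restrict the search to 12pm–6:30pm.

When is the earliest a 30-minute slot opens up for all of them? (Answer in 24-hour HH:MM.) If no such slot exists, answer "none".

13:00

Tomás free within 08:30–20:30: 08:30–12:00, 13:00–20:30.
Yolanda free within 08:30–20:30: 08:30–12:00, 12:30–14:30, 16:00–17:00, 19:00–19:30.
Tomás ∩ Isla: 09:30–11:30, 13:00–13:30, 14:30–17:00, 17:30–19:00, 19:30–20:00.
Tomás ∩ Isla ∩ Grace: 09:30–10:00, 13:00–13:30, 14:30–16:30, 17:30–19:00, 19:30–20:00.
Tomás ∩ Isla ∩ Grace ∩ Lars: 13:00–13:30, 17:30–19:00, 19:30–20:00.
Tomás ∩ Isla ∩ Grace ∩ Lars ∩ Yolanda: 13:00–13:30.
Tomás ∩ Isla ∩ Grace ∩ Lars ∩ Yolanda ∩ Mina: 13:00–13:30.
Restricted to 12:00–18:30: 13:00–13:30.
Windows ≥ 30 min: 13:00–13:30.
Earliest such window starts at 13:00.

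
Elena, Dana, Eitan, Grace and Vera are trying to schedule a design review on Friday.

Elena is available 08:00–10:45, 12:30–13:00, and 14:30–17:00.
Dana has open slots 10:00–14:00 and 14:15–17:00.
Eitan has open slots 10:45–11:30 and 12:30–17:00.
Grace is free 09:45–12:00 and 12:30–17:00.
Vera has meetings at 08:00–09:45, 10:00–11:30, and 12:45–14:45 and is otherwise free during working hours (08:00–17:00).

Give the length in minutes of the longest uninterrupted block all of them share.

135 minutes

Vera free within 08:00–17:00: 09:45–10:00, 11:30–12:45, 14:45–17:00.
Elena ∩ Dana: 10:00–10:45, 12:30–13:00, 14:30–17:00.
Elena ∩ Dana ∩ Eitan: 12:30–13:00, 14:30–17:00.
Elena ∩ Dana ∩ Eitan ∩ Grace: 12:30–13:00, 14:30–17:00.
Elena ∩ Dana ∩ Eitan ∩ Grace ∩ Vera: 12:30–12:45, 14:45–17:00.
Common window lengths: 15, 135 min; longest is 135.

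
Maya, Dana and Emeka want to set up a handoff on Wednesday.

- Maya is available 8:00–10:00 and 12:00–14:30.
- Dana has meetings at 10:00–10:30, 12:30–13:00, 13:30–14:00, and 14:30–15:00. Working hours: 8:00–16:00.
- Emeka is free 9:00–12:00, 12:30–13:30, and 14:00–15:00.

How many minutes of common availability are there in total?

Dana free within 08:00–16:00: 08:00–10:00, 10:30–12:30, 13:00–13:30, 14:00–14:30, 15:00–16:00.
Maya ∩ Dana: 08:00–10:00, 12:00–12:30, 13:00–13:30, 14:00–14:30.
Maya ∩ Dana ∩ Emeka: 09:00–10:00, 13:00–13:30, 14:00–14:30.
Total common minutes: 60 + 30 + 30 = 120.

120 minutes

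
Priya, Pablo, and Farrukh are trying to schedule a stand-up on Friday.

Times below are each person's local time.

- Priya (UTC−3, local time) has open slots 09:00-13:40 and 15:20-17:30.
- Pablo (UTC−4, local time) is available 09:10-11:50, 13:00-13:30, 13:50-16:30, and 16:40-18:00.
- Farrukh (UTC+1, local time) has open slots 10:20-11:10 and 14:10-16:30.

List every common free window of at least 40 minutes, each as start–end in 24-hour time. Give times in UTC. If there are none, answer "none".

Priya → UTC: 12:00–16:40, 18:20–20:30.
Pablo → UTC: 13:10–15:50, 17:00–17:30, 17:50–20:30, 20:40–22:00.
Farrukh → UTC: 09:20–10:10, 13:10–15:30.
Priya ∩ Pablo: 13:10–15:50, 18:20–20:30.
Priya ∩ Pablo ∩ Farrukh: 13:10–15:30.
Windows ≥ 40 min: 13:10–15:30.

13:10–15:30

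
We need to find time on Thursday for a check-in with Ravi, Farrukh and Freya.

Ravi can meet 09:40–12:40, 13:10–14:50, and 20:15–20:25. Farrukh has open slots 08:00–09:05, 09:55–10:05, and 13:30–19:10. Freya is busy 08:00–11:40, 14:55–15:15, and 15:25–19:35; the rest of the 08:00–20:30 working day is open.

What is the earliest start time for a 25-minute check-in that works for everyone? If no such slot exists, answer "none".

Freya free within 08:00–20:30: 11:40–14:55, 15:15–15:25, 19:35–20:30.
Ravi ∩ Farrukh: 09:55–10:05, 13:30–14:50.
Ravi ∩ Farrukh ∩ Freya: 13:30–14:50.
Windows ≥ 25 min: 13:30–14:50.
Earliest such window starts at 13:30.

13:30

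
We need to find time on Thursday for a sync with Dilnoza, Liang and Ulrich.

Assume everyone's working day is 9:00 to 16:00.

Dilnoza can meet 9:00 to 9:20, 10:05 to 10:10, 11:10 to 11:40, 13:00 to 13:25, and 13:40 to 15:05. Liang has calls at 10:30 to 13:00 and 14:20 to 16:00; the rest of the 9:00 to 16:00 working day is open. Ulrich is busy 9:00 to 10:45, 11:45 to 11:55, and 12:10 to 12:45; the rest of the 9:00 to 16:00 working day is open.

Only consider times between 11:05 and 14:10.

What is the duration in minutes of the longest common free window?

30 minutes

Liang free within 09:00–16:00: 09:00–10:30, 13:00–14:20.
Ulrich free within 09:00–16:00: 10:45–11:45, 11:55–12:10, 12:45–16:00.
Dilnoza ∩ Liang: 09:00–09:20, 10:05–10:10, 13:00–13:25, 13:40–14:20.
Dilnoza ∩ Liang ∩ Ulrich: 13:00–13:25, 13:40–14:20.
Restricted to 11:05–14:10: 13:00–13:25, 13:40–14:10.
Common window lengths: 25, 30 min; longest is 30.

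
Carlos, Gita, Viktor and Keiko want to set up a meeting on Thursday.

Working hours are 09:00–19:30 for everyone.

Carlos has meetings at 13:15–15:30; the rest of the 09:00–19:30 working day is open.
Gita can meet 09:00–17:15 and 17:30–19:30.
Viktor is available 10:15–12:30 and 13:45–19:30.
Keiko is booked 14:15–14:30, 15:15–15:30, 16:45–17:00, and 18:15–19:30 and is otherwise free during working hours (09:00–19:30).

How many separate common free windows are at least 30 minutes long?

3

Carlos free within 09:00–19:30: 09:00–13:15, 15:30–19:30.
Keiko free within 09:00–19:30: 09:00–14:15, 14:30–15:15, 15:30–16:45, 17:00–18:15.
Carlos ∩ Gita: 09:00–13:15, 15:30–17:15, 17:30–19:30.
Carlos ∩ Gita ∩ Viktor: 10:15–12:30, 15:30–17:15, 17:30–19:30.
Carlos ∩ Gita ∩ Viktor ∩ Keiko: 10:15–12:30, 15:30–16:45, 17:00–17:15, 17:30–18:15.
Windows ≥ 30 min: 10:15–12:30, 15:30–16:45, 17:30–18:15.
That's 3 windows.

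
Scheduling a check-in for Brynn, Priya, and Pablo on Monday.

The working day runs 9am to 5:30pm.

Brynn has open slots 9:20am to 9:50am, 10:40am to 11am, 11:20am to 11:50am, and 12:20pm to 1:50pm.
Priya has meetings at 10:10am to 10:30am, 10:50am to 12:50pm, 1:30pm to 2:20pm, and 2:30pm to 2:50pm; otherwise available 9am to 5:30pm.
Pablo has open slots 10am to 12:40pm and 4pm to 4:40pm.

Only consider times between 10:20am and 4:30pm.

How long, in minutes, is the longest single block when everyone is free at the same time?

10 minutes

Priya free within 09:00–17:30: 09:00–10:10, 10:30–10:50, 12:50–13:30, 14:20–14:30, 14:50–17:30.
Brynn ∩ Priya: 09:20–09:50, 10:40–10:50, 12:50–13:30.
Brynn ∩ Priya ∩ Pablo: 10:40–10:50.
Restricted to 10:20–16:30: 10:40–10:50.
Single common window of 10 minutes.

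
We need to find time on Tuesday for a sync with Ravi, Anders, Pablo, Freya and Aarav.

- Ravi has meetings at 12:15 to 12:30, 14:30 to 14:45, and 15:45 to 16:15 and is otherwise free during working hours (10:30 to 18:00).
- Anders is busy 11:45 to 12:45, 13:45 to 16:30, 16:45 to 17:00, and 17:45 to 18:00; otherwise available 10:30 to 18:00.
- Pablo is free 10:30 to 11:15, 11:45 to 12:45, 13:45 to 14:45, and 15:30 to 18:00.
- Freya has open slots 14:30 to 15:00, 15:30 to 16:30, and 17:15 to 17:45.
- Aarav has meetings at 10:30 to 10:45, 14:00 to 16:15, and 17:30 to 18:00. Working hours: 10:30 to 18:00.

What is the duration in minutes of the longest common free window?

15 minutes

Ravi free within 10:30–18:00: 10:30–12:15, 12:30–14:30, 14:45–15:45, 16:15–18:00.
Anders free within 10:30–18:00: 10:30–11:45, 12:45–13:45, 16:30–16:45, 17:00–17:45.
Aarav free within 10:30–18:00: 10:45–14:00, 16:15–17:30.
Ravi ∩ Anders: 10:30–11:45, 12:45–13:45, 16:30–16:45, 17:00–17:45.
Ravi ∩ Anders ∩ Pablo: 10:30–11:15, 16:30–16:45, 17:00–17:45.
Ravi ∩ Anders ∩ Pablo ∩ Freya: 17:15–17:45.
Ravi ∩ Anders ∩ Pablo ∩ Freya ∩ Aarav: 17:15–17:30.
Single common window of 15 minutes.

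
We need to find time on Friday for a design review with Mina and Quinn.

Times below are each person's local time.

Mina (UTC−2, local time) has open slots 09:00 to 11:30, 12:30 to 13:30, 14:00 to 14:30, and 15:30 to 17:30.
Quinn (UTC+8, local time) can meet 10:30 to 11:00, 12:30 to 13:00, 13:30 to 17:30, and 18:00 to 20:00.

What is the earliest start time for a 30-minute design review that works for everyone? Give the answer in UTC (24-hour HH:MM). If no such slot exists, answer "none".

Mina → UTC: 11:00–13:30, 14:30–15:30, 16:00–16:30, 17:30–19:30.
Quinn → UTC: 02:30–03:00, 04:30–05:00, 05:30–09:30, 10:00–12:00.
Mina ∩ Quinn: 11:00–12:00.
Windows ≥ 30 min: 11:00–12:00.
Earliest such window starts at 11:00.

11:00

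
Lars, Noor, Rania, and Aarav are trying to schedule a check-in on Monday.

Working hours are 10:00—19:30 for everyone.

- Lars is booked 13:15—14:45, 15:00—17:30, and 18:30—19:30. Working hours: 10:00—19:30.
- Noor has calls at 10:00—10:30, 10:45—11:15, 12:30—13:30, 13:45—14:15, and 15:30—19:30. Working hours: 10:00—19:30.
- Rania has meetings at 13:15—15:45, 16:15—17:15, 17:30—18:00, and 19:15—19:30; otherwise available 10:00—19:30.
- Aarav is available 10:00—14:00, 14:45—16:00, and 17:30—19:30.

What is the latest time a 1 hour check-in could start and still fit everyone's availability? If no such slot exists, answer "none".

11:30

Lars free within 10:00–19:30: 10:00–13:15, 14:45–15:00, 17:30–18:30.
Noor free within 10:00–19:30: 10:30–10:45, 11:15–12:30, 13:30–13:45, 14:15–15:30.
Rania free within 10:00–19:30: 10:00–13:15, 15:45–16:15, 17:15–17:30, 18:00–19:15.
Lars ∩ Noor: 10:30–10:45, 11:15–12:30, 14:45–15:00.
Lars ∩ Noor ∩ Rania: 10:30–10:45, 11:15–12:30.
Lars ∩ Noor ∩ Rania ∩ Aarav: 10:30–10:45, 11:15–12:30.
Windows ≥ 60 min: 11:15–12:30.
Latest start in the last window 11:15–12:30 is 12:30 − 60 min = 11:30.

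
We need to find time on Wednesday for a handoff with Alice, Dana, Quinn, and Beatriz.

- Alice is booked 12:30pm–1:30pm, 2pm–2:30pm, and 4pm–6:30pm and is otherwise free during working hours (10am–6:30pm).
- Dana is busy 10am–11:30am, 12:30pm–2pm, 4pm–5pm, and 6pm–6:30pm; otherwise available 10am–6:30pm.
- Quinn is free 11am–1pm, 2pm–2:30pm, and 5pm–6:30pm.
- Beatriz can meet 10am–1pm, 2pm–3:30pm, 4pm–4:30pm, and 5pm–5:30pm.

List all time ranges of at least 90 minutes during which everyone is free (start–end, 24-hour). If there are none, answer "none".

none

Alice free within 10:00–18:30: 10:00–12:30, 13:30–14:00, 14:30–16:00.
Dana free within 10:00–18:30: 11:30–12:30, 14:00–16:00, 17:00–18:00.
Alice ∩ Dana: 11:30–12:30, 14:30–16:00.
Alice ∩ Dana ∩ Quinn: 11:30–12:30.
Alice ∩ Dana ∩ Quinn ∩ Beatriz: 11:30–12:30.
Windows ≥ 90 min: (none).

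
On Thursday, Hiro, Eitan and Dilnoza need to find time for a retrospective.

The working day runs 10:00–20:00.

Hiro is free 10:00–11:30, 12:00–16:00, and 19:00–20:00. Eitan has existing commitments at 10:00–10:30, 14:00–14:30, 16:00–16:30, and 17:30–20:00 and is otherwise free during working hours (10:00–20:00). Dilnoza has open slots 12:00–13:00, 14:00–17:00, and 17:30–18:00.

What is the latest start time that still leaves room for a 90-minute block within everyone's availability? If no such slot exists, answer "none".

Eitan free within 10:00–20:00: 10:30–14:00, 14:30–16:00, 16:30–17:30.
Hiro ∩ Eitan: 10:30–11:30, 12:00–14:00, 14:30–16:00.
Hiro ∩ Eitan ∩ Dilnoza: 12:00–13:00, 14:30–16:00.
Windows ≥ 90 min: 14:30–16:00.
Latest start in the last window 14:30–16:00 is 16:00 − 90 min = 14:30.

14:30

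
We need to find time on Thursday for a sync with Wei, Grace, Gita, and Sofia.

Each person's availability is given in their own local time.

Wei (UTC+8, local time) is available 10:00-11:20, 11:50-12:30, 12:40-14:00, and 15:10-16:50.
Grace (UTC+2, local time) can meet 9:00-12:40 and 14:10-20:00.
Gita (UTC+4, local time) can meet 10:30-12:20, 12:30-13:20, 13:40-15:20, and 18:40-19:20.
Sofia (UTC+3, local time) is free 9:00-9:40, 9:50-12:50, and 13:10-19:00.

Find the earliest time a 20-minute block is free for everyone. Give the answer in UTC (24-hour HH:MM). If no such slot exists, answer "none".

07:10

Wei → UTC: 02:00–03:20, 03:50–04:30, 04:40–06:00, 07:10–08:50.
Grace → UTC: 07:00–10:40, 12:10–18:00.
Gita → UTC: 06:30–08:20, 08:30–09:20, 09:40–11:20, 14:40–15:20.
Sofia → UTC: 06:00–06:40, 06:50–09:50, 10:10–16:00.
Wei ∩ Grace: 07:10–08:50.
Wei ∩ Grace ∩ Gita: 07:10–08:20, 08:30–08:50.
Wei ∩ Grace ∩ Gita ∩ Sofia: 07:10–08:20, 08:30–08:50.
Windows ≥ 20 min: 07:10–08:20, 08:30–08:50.
Earliest such window starts at 07:10.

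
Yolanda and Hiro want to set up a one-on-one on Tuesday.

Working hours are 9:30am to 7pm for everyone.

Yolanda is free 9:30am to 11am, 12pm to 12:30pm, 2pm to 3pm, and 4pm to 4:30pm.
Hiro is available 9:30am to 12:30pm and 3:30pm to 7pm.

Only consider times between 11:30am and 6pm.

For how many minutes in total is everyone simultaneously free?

Yolanda ∩ Hiro: 09:30–11:00, 12:00–12:30, 16:00–16:30.
Restricted to 11:30–18:00: 12:00–12:30, 16:00–16:30.
Total common minutes: 30 + 30 = 60.

60 minutes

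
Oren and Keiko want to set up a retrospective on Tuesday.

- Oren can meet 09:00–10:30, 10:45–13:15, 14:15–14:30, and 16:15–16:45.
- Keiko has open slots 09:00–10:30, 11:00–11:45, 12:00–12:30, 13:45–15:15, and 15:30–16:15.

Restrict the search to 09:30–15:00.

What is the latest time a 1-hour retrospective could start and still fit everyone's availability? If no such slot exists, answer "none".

09:30

Oren ∩ Keiko: 09:00–10:30, 11:00–11:45, 12:00–12:30, 14:15–14:30.
Restricted to 09:30–15:00: 09:30–10:30, 11:00–11:45, 12:00–12:30, 14:15–14:30.
Windows ≥ 60 min: 09:30–10:30.
Latest start in the last window 09:30–10:30 is 10:30 − 60 min = 09:30.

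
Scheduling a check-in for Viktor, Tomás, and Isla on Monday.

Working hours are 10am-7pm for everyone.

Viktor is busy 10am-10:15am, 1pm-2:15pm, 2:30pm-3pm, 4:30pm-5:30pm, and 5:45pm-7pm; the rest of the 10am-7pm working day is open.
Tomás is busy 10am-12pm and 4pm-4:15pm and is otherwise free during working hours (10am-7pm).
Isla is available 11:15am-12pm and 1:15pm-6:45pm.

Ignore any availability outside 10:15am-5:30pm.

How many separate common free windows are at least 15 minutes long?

Viktor free within 10:00–19:00: 10:15–13:00, 14:15–14:30, 15:00–16:30, 17:30–17:45.
Tomás free within 10:00–19:00: 12:00–16:00, 16:15–19:00.
Viktor ∩ Tomás: 12:00–13:00, 14:15–14:30, 15:00–16:00, 16:15–16:30, 17:30–17:45.
Viktor ∩ Tomás ∩ Isla: 14:15–14:30, 15:00–16:00, 16:15–16:30, 17:30–17:45.
Restricted to 10:15–17:30: 14:15–14:30, 15:00–16:00, 16:15–16:30.
Windows ≥ 15 min: 14:15–14:30, 15:00–16:00, 16:15–16:30.
That's 3 windows.

3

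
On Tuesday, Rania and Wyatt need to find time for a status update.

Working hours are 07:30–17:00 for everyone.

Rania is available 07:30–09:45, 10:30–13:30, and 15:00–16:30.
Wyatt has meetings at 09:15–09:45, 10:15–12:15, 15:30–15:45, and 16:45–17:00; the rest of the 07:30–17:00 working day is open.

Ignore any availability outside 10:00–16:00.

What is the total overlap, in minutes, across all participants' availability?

Wyatt free within 07:30–17:00: 07:30–09:15, 09:45–10:15, 12:15–15:30, 15:45–16:45.
Rania ∩ Wyatt: 07:30–09:15, 12:15–13:30, 15:00–15:30, 15:45–16:30.
Restricted to 10:00–16:00: 12:15–13:30, 15:00–15:30, 15:45–16:00.
Total common minutes: 75 + 30 + 15 = 120.

120 minutes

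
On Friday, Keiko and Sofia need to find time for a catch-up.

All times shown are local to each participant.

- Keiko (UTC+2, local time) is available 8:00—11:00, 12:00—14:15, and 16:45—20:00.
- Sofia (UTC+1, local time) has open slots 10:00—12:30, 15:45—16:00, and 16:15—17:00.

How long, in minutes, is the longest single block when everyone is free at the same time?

Keiko → UTC: 06:00–09:00, 10:00–12:15, 14:45–18:00.
Sofia → UTC: 09:00–11:30, 14:45–15:00, 15:15–16:00.
Keiko ∩ Sofia: 10:00–11:30, 14:45–15:00, 15:15–16:00.
Common window lengths: 90, 15, 45 min; longest is 90.

90 minutes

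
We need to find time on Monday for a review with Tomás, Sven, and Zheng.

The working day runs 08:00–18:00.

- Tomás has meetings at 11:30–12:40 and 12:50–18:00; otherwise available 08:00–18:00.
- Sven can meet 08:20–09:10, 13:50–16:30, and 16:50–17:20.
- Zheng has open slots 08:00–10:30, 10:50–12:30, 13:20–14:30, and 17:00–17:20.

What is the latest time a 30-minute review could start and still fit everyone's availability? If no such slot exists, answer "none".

Tomás free within 08:00–18:00: 08:00–11:30, 12:40–12:50.
Tomás ∩ Sven: 08:20–09:10.
Tomás ∩ Sven ∩ Zheng: 08:20–09:10.
Windows ≥ 30 min: 08:20–09:10.
Latest start in the last window 08:20–09:10 is 09:10 − 30 min = 08:40.

08:40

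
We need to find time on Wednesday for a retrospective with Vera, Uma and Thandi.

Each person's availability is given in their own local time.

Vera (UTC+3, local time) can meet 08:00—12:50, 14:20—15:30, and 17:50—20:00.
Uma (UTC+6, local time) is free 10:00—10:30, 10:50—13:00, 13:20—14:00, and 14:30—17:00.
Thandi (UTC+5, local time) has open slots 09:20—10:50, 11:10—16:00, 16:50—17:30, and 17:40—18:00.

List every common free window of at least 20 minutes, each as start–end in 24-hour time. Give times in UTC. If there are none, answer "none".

Vera → UTC: 05:00–09:50, 11:20–12:30, 14:50–17:00.
Uma → UTC: 04:00–04:30, 04:50–07:00, 07:20–08:00, 08:30–11:00.
Thandi → UTC: 04:20–05:50, 06:10–11:00, 11:50–12:30, 12:40–13:00.
Vera ∩ Uma: 05:00–07:00, 07:20–08:00, 08:30–09:50.
Vera ∩ Uma ∩ Thandi: 05:00–05:50, 06:10–07:00, 07:20–08:00, 08:30–09:50.
Windows ≥ 20 min: 05:00–05:50, 06:10–07:00, 07:20–08:00, 08:30–09:50.

05:00–05:50, 06:10–07:00, 07:20–08:00, 08:30–09:50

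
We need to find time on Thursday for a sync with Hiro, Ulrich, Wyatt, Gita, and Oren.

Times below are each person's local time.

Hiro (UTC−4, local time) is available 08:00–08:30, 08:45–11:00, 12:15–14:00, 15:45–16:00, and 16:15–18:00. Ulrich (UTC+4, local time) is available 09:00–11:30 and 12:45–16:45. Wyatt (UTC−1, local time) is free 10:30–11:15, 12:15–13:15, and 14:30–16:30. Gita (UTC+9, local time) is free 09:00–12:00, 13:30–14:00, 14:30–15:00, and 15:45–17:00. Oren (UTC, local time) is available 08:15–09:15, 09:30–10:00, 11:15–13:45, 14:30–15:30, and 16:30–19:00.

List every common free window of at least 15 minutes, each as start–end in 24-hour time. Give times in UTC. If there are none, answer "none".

none

Hiro → UTC: 12:00–12:30, 12:45–15:00, 16:15–18:00, 19:45–20:00, 20:15–22:00.
Ulrich → UTC: 05:00–07:30, 08:45–12:45.
Wyatt → UTC: 11:30–12:15, 13:15–14:15, 15:30–17:30.
Gita → UTC: 00:00–03:00, 04:30–05:00, 05:30–06:00, 06:45–08:00.
Oren → UTC: 08:15–09:15, 09:30–10:00, 11:15–13:45, 14:30–15:30, 16:30–19:00.
Hiro ∩ Ulrich: 12:00–12:30.
Hiro ∩ Ulrich ∩ Wyatt: 12:00–12:15.
Hiro ∩ Ulrich ∩ Wyatt ∩ Gita: (none).
Hiro ∩ Ulrich ∩ Wyatt ∩ Gita ∩ Oren: (none).
Windows ≥ 15 min: (none).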